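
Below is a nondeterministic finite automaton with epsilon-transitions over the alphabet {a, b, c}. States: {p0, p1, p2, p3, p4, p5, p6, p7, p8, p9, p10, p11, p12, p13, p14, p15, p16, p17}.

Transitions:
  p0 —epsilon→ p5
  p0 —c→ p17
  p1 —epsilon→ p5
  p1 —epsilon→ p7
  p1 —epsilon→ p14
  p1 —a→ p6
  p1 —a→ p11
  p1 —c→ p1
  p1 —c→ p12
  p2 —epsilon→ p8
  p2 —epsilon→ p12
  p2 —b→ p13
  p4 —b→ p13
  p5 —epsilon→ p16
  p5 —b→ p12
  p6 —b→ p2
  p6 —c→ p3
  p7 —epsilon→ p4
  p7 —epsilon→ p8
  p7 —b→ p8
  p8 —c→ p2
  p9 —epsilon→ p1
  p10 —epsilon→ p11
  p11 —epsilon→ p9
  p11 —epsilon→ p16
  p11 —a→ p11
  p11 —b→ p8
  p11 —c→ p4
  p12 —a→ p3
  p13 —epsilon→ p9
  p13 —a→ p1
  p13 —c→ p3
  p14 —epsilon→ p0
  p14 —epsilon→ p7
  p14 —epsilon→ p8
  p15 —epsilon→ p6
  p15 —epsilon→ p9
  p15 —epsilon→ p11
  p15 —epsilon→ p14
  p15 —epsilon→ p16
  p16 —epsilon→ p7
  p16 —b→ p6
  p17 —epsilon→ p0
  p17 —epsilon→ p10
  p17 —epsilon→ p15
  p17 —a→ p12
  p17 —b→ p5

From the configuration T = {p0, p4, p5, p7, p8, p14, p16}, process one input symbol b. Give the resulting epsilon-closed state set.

{p0, p1, p4, p5, p6, p7, p8, p9, p12, p13, p14, p16}

p4 on b → {p13}.
p5 on b → {p12}.
p7 on b → {p8}.
p16 on b → {p6}.
No b-transition from p0, p8, p14.
Union after reading b: {p6, p8, p12, p13}.
Now take the epsilon-closure:
From p13 via epsilon: add p9.
From p9 via epsilon: add p1.
From p1 via epsilon: add p5, p7, p14.
From p5 via epsilon: add p16.
From p7 via epsilon: add p4.
From p14 via epsilon: add p0.
No new states can be added; the closed set is {p0, p1, p4, p5, p6, p7, p8, p9, p12, p13, p14, p16}.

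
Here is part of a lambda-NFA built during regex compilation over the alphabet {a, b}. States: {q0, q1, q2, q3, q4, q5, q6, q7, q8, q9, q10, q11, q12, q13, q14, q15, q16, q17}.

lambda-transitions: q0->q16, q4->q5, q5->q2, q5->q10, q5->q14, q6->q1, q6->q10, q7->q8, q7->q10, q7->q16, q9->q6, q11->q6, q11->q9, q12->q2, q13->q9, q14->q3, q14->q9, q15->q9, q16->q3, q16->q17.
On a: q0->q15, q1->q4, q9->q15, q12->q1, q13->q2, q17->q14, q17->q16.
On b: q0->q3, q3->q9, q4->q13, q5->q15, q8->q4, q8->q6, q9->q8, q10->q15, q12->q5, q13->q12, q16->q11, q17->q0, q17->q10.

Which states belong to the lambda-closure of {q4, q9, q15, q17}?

Start with {q4, q9, q15, q17}.
From q4 via lambda: add q5.
From q9 via lambda: add q6.
From q5 via lambda: add q2, q10, q14.
From q6 via lambda: add q1.
From q14 via lambda: add q3.
No new states can be added; the closed set is {q1, q2, q3, q4, q5, q6, q9, q10, q14, q15, q17}.

{q1, q2, q3, q4, q5, q6, q9, q10, q14, q15, q17}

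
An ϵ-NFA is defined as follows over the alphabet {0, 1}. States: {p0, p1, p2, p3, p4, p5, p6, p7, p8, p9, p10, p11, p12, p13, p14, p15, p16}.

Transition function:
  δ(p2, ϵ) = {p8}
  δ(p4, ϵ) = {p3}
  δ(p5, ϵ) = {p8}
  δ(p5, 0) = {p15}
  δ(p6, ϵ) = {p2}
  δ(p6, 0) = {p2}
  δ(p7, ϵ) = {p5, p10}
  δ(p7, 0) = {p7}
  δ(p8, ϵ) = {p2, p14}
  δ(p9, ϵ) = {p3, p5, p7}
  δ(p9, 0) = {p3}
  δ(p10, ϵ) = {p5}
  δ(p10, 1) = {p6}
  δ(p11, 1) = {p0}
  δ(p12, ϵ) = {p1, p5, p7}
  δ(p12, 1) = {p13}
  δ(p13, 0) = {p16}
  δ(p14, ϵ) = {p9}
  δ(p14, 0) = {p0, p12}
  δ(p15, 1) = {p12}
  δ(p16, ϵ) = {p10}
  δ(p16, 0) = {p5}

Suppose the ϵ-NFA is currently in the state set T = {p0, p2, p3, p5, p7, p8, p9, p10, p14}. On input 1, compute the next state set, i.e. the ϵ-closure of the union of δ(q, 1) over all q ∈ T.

p10 on 1 → {p6}.
No 1-transition from p0, p2, p3, p5, p7, p8, p9, p14.
Union after reading 1: {p6}.
Now take the ϵ-closure:
From p6 via ϵ: add p2.
From p2 via ϵ: add p8.
From p8 via ϵ: add p14.
From p14 via ϵ: add p9.
From p9 via ϵ: add p3, p5, p7.
From p7 via ϵ: add p10.
No new states can be added; the closed set is {p2, p3, p5, p6, p7, p8, p9, p10, p14}.

{p2, p3, p5, p6, p7, p8, p9, p10, p14}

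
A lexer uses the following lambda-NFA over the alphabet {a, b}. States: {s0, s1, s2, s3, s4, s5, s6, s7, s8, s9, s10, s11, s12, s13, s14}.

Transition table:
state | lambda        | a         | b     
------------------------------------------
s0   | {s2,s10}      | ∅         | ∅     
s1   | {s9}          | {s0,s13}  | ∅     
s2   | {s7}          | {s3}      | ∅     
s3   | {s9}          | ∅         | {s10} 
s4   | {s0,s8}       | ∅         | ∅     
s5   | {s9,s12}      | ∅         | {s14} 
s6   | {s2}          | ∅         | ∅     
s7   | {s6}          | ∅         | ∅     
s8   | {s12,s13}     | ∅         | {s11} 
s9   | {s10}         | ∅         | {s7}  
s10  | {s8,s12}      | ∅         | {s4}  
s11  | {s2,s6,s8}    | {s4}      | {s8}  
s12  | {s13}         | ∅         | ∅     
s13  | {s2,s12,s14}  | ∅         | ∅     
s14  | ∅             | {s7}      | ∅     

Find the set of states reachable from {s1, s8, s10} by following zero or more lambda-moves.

Start with {s1, s8, s10}.
From s1 via lambda: add s9.
From s8 via lambda: add s12, s13.
From s13 via lambda: add s2, s14.
From s2 via lambda: add s7.
From s7 via lambda: add s6.
No new states can be added; the closed set is {s1, s2, s6, s7, s8, s9, s10, s12, s13, s14}.

{s1, s2, s6, s7, s8, s9, s10, s12, s13, s14}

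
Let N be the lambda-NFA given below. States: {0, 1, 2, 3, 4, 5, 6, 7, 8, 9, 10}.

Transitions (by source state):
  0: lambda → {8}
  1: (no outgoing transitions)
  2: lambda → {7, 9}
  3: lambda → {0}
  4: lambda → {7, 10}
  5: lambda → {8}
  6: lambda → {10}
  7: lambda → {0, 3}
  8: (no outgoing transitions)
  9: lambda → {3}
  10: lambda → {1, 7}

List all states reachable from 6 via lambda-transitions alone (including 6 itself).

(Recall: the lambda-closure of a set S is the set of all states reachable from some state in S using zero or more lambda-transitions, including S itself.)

Start with {6}.
From 6 via lambda: add 10.
From 10 via lambda: add 1, 7.
From 7 via lambda: add 0, 3.
From 0 via lambda: add 8.
No new states can be added; the closed set is {0, 1, 3, 6, 7, 8, 10}.

{0, 1, 3, 6, 7, 8, 10}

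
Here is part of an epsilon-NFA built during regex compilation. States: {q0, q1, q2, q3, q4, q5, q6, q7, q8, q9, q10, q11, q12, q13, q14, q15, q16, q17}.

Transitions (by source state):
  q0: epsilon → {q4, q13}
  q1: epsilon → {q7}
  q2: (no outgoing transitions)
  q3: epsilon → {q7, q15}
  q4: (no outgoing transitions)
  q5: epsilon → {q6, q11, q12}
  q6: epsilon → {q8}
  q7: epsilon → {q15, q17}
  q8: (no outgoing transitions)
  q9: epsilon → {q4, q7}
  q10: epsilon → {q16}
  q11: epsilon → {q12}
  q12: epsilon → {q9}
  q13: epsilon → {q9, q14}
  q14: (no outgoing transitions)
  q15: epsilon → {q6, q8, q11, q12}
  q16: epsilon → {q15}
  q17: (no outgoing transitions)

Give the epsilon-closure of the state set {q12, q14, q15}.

{q4, q6, q7, q8, q9, q11, q12, q14, q15, q17}

Start with {q12, q14, q15}.
From q12 via epsilon: add q9.
From q15 via epsilon: add q6, q8, q11.
From q9 via epsilon: add q4, q7.
From q7 via epsilon: add q17.
No new states can be added; the closed set is {q4, q6, q7, q8, q9, q11, q12, q14, q15, q17}.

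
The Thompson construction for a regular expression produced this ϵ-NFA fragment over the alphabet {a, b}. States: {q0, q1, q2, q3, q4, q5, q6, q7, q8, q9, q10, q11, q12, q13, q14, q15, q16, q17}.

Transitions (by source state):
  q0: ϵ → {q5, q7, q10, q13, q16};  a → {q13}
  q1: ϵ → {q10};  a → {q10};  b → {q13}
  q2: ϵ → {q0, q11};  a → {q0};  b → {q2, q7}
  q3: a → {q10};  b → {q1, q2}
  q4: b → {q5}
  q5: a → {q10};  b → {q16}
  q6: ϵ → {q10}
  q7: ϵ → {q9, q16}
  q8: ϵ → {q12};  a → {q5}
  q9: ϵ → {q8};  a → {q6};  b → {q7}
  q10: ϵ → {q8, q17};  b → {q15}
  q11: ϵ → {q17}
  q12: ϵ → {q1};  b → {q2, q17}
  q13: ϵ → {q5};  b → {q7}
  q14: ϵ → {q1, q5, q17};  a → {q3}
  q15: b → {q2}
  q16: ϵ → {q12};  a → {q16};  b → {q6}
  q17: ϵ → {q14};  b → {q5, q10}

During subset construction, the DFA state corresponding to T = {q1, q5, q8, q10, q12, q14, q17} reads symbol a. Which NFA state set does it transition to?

{q1, q3, q5, q8, q10, q12, q14, q17}

q1 on a → {q10}.
q5 on a → {q10}.
q8 on a → {q5}.
q14 on a → {q3}.
No a-transition from q10, q12, q17.
Union after reading a: {q3, q5, q10}.
Now take the ϵ-closure:
From q10 via ϵ: add q8, q17.
From q8 via ϵ: add q12.
From q17 via ϵ: add q14.
From q12 via ϵ: add q1.
No new states can be added; the closed set is {q1, q3, q5, q8, q10, q12, q14, q17}.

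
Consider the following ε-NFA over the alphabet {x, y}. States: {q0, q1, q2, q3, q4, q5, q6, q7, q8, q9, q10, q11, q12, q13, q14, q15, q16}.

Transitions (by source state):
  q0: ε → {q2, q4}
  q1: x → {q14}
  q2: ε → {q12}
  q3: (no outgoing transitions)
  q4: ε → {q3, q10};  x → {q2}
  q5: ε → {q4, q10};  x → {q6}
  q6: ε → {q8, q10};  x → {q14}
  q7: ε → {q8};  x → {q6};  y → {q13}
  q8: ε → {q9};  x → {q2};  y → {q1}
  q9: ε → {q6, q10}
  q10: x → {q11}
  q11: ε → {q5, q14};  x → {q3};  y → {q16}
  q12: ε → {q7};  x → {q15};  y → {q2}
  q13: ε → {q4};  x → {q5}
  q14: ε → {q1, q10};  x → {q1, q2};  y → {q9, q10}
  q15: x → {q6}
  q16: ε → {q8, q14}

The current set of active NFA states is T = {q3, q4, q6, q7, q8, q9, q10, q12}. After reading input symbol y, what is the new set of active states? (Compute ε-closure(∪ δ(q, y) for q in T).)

q7 on y → {q13}.
q8 on y → {q1}.
q12 on y → {q2}.
No y-transition from q3, q4, q6, q9, q10.
Union after reading y: {q1, q2, q13}.
Now take the ε-closure:
From q2 via ε: add q12.
From q13 via ε: add q4.
From q4 via ε: add q3, q10.
From q12 via ε: add q7.
From q7 via ε: add q8.
From q8 via ε: add q9.
From q9 via ε: add q6.
No new states can be added; the closed set is {q1, q2, q3, q4, q6, q7, q8, q9, q10, q12, q13}.

{q1, q2, q3, q4, q6, q7, q8, q9, q10, q12, q13}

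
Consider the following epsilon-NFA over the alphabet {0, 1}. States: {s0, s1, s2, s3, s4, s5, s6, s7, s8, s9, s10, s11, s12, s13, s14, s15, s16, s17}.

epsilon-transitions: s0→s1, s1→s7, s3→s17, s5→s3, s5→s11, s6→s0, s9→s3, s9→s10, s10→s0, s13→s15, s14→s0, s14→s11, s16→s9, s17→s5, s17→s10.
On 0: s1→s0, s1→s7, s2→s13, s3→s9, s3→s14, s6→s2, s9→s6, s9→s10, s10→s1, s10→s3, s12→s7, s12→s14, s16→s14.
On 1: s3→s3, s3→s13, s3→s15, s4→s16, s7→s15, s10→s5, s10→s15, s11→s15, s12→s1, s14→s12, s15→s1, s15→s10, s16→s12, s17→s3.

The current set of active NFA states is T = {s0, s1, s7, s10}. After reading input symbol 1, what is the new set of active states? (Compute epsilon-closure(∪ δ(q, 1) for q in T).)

{s0, s1, s3, s5, s7, s10, s11, s15, s17}

s7 on 1 → {s15}.
s10 on 1 → {s5, s15}.
No 1-transition from s0, s1.
Union after reading 1: {s5, s15}.
Now take the epsilon-closure:
From s5 via epsilon: add s3, s11.
From s3 via epsilon: add s17.
From s17 via epsilon: add s10.
From s10 via epsilon: add s0.
From s0 via epsilon: add s1.
From s1 via epsilon: add s7.
No new states can be added; the closed set is {s0, s1, s3, s5, s7, s10, s11, s15, s17}.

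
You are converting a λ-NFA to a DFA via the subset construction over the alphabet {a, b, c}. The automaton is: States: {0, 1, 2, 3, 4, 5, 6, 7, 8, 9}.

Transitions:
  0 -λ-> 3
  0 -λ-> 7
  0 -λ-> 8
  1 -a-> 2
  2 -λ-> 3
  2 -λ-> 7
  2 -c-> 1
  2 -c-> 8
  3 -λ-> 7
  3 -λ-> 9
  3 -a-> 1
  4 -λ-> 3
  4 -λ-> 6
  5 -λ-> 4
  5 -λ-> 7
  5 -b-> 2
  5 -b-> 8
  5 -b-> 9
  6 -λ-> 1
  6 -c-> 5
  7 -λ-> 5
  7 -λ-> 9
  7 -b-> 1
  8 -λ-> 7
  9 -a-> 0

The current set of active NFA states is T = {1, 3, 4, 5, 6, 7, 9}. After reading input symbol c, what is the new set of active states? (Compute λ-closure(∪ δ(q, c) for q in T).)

6 on c → {5}.
No c-transition from 1, 3, 4, 5, 7, 9.
Union after reading c: {5}.
Now take the λ-closure:
From 5 via λ: add 4, 7.
From 4 via λ: add 3, 6.
From 7 via λ: add 9.
From 6 via λ: add 1.
No new states can be added; the closed set is {1, 3, 4, 5, 6, 7, 9}.

{1, 3, 4, 5, 6, 7, 9}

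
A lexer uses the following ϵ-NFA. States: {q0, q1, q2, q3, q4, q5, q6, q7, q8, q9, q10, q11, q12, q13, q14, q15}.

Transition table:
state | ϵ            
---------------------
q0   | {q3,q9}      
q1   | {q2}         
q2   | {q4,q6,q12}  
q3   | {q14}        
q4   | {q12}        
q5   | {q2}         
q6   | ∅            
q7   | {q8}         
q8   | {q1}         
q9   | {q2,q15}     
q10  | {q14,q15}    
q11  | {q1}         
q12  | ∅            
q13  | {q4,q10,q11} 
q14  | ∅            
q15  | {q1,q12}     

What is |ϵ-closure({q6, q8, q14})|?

7

Start with {q6, q8, q14}.
From q8 via ϵ: add q1.
From q1 via ϵ: add q2.
From q2 via ϵ: add q4, q12.
ϵ-closure = {q1, q2, q4, q6, q8, q12, q14}, which has 7 states.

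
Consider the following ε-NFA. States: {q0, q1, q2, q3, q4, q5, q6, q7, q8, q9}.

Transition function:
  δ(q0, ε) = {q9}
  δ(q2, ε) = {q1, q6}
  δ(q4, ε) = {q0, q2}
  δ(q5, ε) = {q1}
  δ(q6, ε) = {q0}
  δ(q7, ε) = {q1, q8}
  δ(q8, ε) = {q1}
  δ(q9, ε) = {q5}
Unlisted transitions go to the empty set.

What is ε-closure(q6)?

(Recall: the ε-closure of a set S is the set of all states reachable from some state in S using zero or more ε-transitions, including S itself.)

{q0, q1, q5, q6, q9}

Start with {q6}.
From q6 via ε: add q0.
From q0 via ε: add q9.
From q9 via ε: add q5.
From q5 via ε: add q1.
No new states can be added; the closed set is {q0, q1, q5, q6, q9}.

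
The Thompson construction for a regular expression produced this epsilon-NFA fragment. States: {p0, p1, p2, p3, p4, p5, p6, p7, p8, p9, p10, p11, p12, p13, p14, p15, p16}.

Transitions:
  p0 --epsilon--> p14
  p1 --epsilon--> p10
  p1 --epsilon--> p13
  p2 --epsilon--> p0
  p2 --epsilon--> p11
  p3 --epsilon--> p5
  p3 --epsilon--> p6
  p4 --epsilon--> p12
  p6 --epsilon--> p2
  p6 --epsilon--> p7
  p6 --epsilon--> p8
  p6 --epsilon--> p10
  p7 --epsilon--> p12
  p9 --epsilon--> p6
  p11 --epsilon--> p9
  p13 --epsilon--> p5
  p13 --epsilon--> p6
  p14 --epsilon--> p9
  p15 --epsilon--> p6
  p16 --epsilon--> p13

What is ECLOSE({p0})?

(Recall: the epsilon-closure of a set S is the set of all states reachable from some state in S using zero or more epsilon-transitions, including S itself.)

{p0, p2, p6, p7, p8, p9, p10, p11, p12, p14}

Start with {p0}.
From p0 via epsilon: add p14.
From p14 via epsilon: add p9.
From p9 via epsilon: add p6.
From p6 via epsilon: add p2, p7, p8, p10.
From p2 via epsilon: add p11.
From p7 via epsilon: add p12.
No new states can be added; the closed set is {p0, p2, p6, p7, p8, p9, p10, p11, p12, p14}.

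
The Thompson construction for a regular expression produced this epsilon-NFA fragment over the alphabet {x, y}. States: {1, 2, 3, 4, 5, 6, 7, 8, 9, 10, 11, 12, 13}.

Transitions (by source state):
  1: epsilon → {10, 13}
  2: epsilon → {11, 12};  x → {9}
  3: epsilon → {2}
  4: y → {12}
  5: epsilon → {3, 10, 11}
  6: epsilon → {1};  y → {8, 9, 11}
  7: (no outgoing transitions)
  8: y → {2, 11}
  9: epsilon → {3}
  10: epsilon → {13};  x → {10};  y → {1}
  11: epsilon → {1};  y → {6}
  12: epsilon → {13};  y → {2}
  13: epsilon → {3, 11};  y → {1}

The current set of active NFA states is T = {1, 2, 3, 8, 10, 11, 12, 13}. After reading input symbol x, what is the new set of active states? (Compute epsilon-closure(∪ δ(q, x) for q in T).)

{1, 2, 3, 9, 10, 11, 12, 13}

2 on x → {9}.
10 on x → {10}.
No x-transition from 1, 3, 8, 11, 12, 13.
Union after reading x: {9, 10}.
Now take the epsilon-closure:
From 9 via epsilon: add 3.
From 10 via epsilon: add 13.
From 3 via epsilon: add 2.
From 13 via epsilon: add 11.
From 2 via epsilon: add 12.
From 11 via epsilon: add 1.
No new states can be added; the closed set is {1, 2, 3, 9, 10, 11, 12, 13}.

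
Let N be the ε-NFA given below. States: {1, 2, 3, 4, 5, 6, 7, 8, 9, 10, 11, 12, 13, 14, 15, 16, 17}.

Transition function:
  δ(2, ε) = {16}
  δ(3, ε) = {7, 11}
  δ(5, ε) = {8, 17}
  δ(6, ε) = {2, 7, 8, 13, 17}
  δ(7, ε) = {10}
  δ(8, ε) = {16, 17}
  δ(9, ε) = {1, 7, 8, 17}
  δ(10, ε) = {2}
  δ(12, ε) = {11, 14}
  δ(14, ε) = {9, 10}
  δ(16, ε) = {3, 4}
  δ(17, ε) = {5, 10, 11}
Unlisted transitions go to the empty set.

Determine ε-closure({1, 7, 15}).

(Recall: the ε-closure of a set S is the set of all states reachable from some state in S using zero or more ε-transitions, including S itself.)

Start with {1, 7, 15}.
From 7 via ε: add 10.
From 10 via ε: add 2.
From 2 via ε: add 16.
From 16 via ε: add 3, 4.
From 3 via ε: add 11.
No new states can be added; the closed set is {1, 2, 3, 4, 7, 10, 11, 15, 16}.

{1, 2, 3, 4, 7, 10, 11, 15, 16}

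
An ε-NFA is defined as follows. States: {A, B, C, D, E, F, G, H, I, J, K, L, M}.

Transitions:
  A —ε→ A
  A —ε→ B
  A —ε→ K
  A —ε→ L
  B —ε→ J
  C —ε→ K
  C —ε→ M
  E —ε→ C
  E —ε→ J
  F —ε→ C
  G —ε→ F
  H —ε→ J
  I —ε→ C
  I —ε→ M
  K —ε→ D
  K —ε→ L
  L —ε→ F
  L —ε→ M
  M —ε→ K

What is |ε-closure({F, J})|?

7

Start with {F, J}.
From F via ε: add C.
From C via ε: add K, M.
From K via ε: add D, L.
ε-closure = {C, D, F, J, K, L, M}, which has 7 states.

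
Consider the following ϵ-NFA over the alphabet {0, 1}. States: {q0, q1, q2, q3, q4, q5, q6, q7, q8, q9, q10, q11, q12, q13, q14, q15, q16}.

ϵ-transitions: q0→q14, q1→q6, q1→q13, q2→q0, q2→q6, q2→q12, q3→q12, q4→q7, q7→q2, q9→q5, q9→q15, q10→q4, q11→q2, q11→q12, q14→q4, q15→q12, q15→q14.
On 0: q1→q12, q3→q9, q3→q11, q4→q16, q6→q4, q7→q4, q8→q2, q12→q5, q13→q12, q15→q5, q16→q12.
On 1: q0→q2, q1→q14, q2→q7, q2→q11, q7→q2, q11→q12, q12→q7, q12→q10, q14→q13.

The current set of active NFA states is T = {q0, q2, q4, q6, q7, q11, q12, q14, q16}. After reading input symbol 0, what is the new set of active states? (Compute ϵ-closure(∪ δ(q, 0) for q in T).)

q4 on 0 → {q16}.
q6 on 0 → {q4}.
q7 on 0 → {q4}.
q12 on 0 → {q5}.
q16 on 0 → {q12}.
No 0-transition from q0, q2, q11, q14.
Union after reading 0: {q4, q5, q12, q16}.
Now take the ϵ-closure:
From q4 via ϵ: add q7.
From q7 via ϵ: add q2.
From q2 via ϵ: add q0, q6.
From q0 via ϵ: add q14.
No new states can be added; the closed set is {q0, q2, q4, q5, q6, q7, q12, q14, q16}.

{q0, q2, q4, q5, q6, q7, q12, q14, q16}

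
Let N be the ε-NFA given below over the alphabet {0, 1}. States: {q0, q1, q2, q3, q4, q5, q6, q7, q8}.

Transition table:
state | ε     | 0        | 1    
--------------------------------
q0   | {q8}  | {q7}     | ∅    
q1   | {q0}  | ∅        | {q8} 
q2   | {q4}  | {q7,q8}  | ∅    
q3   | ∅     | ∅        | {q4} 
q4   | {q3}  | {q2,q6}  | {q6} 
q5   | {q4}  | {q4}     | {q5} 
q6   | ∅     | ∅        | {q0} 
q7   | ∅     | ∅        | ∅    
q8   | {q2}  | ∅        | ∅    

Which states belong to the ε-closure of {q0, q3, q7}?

{q0, q2, q3, q4, q7, q8}

Start with {q0, q3, q7}.
From q0 via ε: add q8.
From q8 via ε: add q2.
From q2 via ε: add q4.
No new states can be added; the closed set is {q0, q2, q3, q4, q7, q8}.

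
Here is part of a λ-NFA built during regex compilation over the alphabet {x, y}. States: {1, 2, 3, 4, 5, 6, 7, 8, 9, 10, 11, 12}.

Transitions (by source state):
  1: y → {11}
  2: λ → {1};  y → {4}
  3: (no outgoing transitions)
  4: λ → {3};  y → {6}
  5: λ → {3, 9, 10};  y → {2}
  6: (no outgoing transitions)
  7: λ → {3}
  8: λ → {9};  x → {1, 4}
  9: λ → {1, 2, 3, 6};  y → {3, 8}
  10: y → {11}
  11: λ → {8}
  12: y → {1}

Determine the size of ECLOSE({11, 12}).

8

Start with {11, 12}.
From 11 via λ: add 8.
From 8 via λ: add 9.
From 9 via λ: add 1, 2, 3, 6.
λ-closure = {1, 2, 3, 6, 8, 9, 11, 12}, which has 8 states.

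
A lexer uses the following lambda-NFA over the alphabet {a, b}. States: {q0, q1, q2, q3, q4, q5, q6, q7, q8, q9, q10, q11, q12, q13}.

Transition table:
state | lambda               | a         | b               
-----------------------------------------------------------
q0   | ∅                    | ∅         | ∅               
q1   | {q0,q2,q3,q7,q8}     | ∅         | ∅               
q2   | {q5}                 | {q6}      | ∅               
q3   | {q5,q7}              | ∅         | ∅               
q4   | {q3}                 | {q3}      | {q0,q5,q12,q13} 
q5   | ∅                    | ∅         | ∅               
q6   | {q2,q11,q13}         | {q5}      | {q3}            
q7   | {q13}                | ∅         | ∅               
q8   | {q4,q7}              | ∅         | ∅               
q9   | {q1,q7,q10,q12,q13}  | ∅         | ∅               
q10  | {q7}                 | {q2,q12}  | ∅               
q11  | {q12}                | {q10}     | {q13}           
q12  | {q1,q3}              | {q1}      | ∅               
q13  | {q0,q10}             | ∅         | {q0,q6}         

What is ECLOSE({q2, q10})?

Start with {q2, q10}.
From q2 via lambda: add q5.
From q10 via lambda: add q7.
From q7 via lambda: add q13.
From q13 via lambda: add q0.
No new states can be added; the closed set is {q0, q2, q5, q7, q10, q13}.

{q0, q2, q5, q7, q10, q13}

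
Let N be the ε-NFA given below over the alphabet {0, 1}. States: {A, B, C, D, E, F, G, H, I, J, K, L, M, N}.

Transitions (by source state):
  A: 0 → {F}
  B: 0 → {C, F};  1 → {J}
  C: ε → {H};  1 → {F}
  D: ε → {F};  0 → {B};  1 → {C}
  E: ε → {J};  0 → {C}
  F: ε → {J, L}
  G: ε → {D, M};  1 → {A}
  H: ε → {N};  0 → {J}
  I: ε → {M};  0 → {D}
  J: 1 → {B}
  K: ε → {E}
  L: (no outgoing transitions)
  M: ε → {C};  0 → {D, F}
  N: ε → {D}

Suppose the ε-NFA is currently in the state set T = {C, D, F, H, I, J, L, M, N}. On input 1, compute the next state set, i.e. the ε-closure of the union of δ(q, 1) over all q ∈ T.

C on 1 → {F}.
D on 1 → {C}.
J on 1 → {B}.
No 1-transition from F, H, I, L, M, N.
Union after reading 1: {B, C, F}.
Now take the ε-closure:
From C via ε: add H.
From F via ε: add J, L.
From H via ε: add N.
From N via ε: add D.
No new states can be added; the closed set is {B, C, D, F, H, J, L, N}.

{B, C, D, F, H, J, L, N}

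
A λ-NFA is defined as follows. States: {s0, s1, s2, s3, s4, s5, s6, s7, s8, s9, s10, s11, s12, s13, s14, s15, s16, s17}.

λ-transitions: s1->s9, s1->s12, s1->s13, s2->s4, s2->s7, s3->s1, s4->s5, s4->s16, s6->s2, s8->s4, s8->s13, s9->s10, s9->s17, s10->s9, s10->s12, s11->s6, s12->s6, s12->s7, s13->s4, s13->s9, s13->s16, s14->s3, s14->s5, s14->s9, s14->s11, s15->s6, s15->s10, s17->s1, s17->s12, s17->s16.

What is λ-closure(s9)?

Start with {s9}.
From s9 via λ: add s10, s17.
From s10 via λ: add s12.
From s17 via λ: add s1, s16.
From s1 via λ: add s13.
From s12 via λ: add s6, s7.
From s6 via λ: add s2.
From s13 via λ: add s4.
From s4 via λ: add s5.
No new states can be added; the closed set is {s1, s2, s4, s5, s6, s7, s9, s10, s12, s13, s16, s17}.

{s1, s2, s4, s5, s6, s7, s9, s10, s12, s13, s16, s17}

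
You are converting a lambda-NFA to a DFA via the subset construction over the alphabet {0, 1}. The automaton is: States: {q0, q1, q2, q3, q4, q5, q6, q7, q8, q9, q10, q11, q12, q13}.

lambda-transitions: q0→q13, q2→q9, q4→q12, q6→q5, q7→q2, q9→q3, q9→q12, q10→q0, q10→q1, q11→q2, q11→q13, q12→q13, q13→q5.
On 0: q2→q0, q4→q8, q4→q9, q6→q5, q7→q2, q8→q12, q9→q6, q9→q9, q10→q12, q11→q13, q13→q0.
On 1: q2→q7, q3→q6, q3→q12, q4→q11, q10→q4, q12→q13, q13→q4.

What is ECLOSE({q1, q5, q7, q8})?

Start with {q1, q5, q7, q8}.
From q7 via lambda: add q2.
From q2 via lambda: add q9.
From q9 via lambda: add q3, q12.
From q12 via lambda: add q13.
No new states can be added; the closed set is {q1, q2, q3, q5, q7, q8, q9, q12, q13}.

{q1, q2, q3, q5, q7, q8, q9, q12, q13}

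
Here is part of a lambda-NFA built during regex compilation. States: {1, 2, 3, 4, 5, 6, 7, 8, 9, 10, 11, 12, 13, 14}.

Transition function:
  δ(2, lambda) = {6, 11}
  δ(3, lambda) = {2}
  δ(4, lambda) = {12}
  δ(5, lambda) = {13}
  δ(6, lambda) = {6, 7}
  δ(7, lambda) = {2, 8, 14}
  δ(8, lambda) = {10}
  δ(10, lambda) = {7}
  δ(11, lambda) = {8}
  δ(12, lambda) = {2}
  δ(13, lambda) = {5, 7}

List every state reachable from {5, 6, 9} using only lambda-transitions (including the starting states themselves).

Start with {5, 6, 9}.
From 5 via lambda: add 13.
From 6 via lambda: add 7.
From 7 via lambda: add 2, 8, 14.
From 2 via lambda: add 11.
From 8 via lambda: add 10.
No new states can be added; the closed set is {2, 5, 6, 7, 8, 9, 10, 11, 13, 14}.

{2, 5, 6, 7, 8, 9, 10, 11, 13, 14}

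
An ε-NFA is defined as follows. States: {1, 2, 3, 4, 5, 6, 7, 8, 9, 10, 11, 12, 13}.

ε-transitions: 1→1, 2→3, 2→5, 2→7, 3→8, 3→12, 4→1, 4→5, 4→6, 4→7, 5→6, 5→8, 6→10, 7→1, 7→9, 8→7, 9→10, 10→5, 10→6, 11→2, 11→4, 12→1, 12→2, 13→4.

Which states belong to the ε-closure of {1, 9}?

Start with {1, 9}.
From 9 via ε: add 10.
From 10 via ε: add 5, 6.
From 5 via ε: add 8.
From 8 via ε: add 7.
No new states can be added; the closed set is {1, 5, 6, 7, 8, 9, 10}.

{1, 5, 6, 7, 8, 9, 10}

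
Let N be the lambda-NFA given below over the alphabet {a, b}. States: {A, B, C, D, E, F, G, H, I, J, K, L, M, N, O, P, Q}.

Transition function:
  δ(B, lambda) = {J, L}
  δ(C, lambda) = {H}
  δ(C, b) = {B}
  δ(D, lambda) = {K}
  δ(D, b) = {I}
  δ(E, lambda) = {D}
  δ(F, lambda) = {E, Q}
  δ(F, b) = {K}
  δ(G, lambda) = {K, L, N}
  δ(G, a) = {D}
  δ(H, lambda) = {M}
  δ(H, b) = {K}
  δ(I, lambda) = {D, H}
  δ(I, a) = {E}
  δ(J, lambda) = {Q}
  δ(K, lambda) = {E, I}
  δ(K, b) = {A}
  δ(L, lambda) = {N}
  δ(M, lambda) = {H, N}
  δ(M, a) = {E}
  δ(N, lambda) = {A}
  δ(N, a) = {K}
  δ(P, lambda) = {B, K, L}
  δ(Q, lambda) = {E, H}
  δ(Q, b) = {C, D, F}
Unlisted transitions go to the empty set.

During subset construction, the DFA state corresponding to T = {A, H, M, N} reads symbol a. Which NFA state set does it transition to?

M on a → {E}.
N on a → {K}.
No a-transition from A, H.
Union after reading a: {E, K}.
Now take the lambda-closure:
From E via lambda: add D.
From K via lambda: add I.
From I via lambda: add H.
From H via lambda: add M.
From M via lambda: add N.
From N via lambda: add A.
No new states can be added; the closed set is {A, D, E, H, I, K, M, N}.

{A, D, E, H, I, K, M, N}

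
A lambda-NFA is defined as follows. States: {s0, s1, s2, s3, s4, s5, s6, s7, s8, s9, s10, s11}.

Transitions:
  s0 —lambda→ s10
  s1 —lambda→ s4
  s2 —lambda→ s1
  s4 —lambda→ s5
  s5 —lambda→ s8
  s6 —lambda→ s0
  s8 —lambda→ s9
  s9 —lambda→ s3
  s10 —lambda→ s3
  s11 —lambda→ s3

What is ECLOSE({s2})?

{s1, s2, s3, s4, s5, s8, s9}

Start with {s2}.
From s2 via lambda: add s1.
From s1 via lambda: add s4.
From s4 via lambda: add s5.
From s5 via lambda: add s8.
From s8 via lambda: add s9.
From s9 via lambda: add s3.
No new states can be added; the closed set is {s1, s2, s3, s4, s5, s8, s9}.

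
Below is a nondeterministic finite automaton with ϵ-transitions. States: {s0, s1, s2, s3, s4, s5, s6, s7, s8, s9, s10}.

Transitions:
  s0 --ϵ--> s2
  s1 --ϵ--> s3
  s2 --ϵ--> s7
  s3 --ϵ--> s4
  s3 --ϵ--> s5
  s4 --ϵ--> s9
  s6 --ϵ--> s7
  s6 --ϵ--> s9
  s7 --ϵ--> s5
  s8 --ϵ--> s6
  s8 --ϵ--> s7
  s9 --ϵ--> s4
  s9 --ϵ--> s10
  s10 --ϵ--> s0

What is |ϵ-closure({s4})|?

7

Start with {s4}.
From s4 via ϵ: add s9.
From s9 via ϵ: add s10.
From s10 via ϵ: add s0.
From s0 via ϵ: add s2.
From s2 via ϵ: add s7.
From s7 via ϵ: add s5.
ϵ-closure = {s0, s2, s4, s5, s7, s9, s10}, which has 7 states.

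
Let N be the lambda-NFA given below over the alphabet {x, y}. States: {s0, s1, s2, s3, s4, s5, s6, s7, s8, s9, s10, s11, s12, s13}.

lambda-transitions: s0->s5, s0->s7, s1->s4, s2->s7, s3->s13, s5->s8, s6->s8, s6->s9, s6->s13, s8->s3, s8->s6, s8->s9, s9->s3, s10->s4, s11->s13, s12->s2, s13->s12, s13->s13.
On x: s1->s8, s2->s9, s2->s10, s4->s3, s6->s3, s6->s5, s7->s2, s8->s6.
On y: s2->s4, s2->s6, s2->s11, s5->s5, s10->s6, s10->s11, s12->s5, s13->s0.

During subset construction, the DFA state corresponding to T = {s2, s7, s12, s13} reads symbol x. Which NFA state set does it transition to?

{s2, s3, s4, s7, s9, s10, s12, s13}

s2 on x → {s9, s10}.
s7 on x → {s2}.
No x-transition from s12, s13.
Union after reading x: {s2, s9, s10}.
Now take the lambda-closure:
From s2 via lambda: add s7.
From s9 via lambda: add s3.
From s10 via lambda: add s4.
From s3 via lambda: add s13.
From s13 via lambda: add s12.
No new states can be added; the closed set is {s2, s3, s4, s7, s9, s10, s12, s13}.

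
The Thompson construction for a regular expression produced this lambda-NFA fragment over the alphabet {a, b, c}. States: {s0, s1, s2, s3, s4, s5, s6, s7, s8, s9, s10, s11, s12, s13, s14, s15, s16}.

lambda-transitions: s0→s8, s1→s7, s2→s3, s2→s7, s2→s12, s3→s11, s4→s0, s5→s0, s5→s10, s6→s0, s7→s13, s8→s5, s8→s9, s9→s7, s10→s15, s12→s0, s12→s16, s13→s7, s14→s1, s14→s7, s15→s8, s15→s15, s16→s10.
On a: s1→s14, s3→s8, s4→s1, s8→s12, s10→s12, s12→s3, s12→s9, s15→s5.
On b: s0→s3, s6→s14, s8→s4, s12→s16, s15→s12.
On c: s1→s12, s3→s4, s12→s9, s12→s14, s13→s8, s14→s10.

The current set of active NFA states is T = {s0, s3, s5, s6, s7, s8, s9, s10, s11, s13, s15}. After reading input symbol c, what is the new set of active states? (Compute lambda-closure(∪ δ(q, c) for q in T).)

s3 on c → {s4}.
s13 on c → {s8}.
No c-transition from s0, s5, s6, s7, s8, s9, s10, s11, s15.
Union after reading c: {s4, s8}.
Now take the lambda-closure:
From s4 via lambda: add s0.
From s8 via lambda: add s5, s9.
From s5 via lambda: add s10.
From s9 via lambda: add s7.
From s7 via lambda: add s13.
From s10 via lambda: add s15.
No new states can be added; the closed set is {s0, s4, s5, s7, s8, s9, s10, s13, s15}.

{s0, s4, s5, s7, s8, s9, s10, s13, s15}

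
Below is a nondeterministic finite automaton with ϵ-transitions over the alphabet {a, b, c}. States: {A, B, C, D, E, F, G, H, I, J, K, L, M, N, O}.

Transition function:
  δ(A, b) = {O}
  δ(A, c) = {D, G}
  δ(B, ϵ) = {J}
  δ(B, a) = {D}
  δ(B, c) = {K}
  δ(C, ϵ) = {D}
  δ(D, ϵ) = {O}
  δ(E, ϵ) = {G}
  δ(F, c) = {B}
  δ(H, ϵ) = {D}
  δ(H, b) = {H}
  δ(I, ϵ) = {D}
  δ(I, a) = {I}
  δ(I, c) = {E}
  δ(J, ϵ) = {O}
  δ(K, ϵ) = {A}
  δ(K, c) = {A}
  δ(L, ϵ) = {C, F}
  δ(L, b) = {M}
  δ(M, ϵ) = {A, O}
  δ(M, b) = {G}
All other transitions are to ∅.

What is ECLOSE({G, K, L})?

Start with {G, K, L}.
From K via ϵ: add A.
From L via ϵ: add C, F.
From C via ϵ: add D.
From D via ϵ: add O.
No new states can be added; the closed set is {A, C, D, F, G, K, L, O}.

{A, C, D, F, G, K, L, O}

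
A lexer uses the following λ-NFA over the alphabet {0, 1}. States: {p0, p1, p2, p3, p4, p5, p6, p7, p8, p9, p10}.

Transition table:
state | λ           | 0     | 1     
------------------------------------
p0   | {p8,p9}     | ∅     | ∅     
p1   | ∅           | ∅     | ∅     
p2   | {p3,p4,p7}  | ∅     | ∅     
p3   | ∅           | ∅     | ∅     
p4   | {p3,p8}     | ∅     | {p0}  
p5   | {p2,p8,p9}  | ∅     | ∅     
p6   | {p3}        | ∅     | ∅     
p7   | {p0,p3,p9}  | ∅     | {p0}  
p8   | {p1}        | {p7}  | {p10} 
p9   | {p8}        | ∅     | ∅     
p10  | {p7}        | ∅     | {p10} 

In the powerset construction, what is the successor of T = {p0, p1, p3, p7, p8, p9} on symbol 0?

{p0, p1, p3, p7, p8, p9}

p8 on 0 → {p7}.
No 0-transition from p0, p1, p3, p7, p9.
Union after reading 0: {p7}.
Now take the λ-closure:
From p7 via λ: add p0, p3, p9.
From p0 via λ: add p8.
From p8 via λ: add p1.
No new states can be added; the closed set is {p0, p1, p3, p7, p8, p9}.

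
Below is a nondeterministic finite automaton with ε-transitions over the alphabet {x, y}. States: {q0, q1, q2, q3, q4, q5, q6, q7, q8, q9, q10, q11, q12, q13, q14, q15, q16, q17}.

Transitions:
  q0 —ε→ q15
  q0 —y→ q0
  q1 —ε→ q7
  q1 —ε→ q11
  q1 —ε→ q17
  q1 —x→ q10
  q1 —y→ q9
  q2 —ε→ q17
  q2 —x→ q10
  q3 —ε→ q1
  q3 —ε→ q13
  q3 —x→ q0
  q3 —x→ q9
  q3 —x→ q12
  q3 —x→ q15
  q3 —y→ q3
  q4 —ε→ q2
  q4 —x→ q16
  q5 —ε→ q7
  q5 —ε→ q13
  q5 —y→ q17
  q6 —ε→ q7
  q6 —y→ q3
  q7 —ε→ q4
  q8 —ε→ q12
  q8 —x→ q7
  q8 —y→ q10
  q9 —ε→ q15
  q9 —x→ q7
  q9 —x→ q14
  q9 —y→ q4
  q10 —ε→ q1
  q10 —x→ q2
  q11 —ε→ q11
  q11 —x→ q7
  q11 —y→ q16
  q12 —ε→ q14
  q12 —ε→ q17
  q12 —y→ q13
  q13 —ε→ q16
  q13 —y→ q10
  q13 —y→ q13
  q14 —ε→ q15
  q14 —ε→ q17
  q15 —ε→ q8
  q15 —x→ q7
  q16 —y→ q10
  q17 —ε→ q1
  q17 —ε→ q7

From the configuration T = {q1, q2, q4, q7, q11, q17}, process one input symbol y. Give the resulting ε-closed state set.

q1 on y → {q9}.
q11 on y → {q16}.
No y-transition from q2, q4, q7, q17.
Union after reading y: {q9, q16}.
Now take the ε-closure:
From q9 via ε: add q15.
From q15 via ε: add q8.
From q8 via ε: add q12.
From q12 via ε: add q14, q17.
From q17 via ε: add q1, q7.
From q1 via ε: add q11.
From q7 via ε: add q4.
From q4 via ε: add q2.
No new states can be added; the closed set is {q1, q2, q4, q7, q8, q9, q11, q12, q14, q15, q16, q17}.

{q1, q2, q4, q7, q8, q9, q11, q12, q14, q15, q16, q17}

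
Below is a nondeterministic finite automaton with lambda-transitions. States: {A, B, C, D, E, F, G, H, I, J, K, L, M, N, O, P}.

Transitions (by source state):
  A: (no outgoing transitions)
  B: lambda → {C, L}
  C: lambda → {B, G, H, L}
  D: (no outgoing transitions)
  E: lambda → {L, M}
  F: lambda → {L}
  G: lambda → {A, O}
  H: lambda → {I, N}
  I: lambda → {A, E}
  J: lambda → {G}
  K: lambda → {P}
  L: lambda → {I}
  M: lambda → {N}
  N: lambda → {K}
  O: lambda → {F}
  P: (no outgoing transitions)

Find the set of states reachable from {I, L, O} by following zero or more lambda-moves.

Start with {I, L, O}.
From I via lambda: add A, E.
From O via lambda: add F.
From E via lambda: add M.
From M via lambda: add N.
From N via lambda: add K.
From K via lambda: add P.
No new states can be added; the closed set is {A, E, F, I, K, L, M, N, O, P}.

{A, E, F, I, K, L, M, N, O, P}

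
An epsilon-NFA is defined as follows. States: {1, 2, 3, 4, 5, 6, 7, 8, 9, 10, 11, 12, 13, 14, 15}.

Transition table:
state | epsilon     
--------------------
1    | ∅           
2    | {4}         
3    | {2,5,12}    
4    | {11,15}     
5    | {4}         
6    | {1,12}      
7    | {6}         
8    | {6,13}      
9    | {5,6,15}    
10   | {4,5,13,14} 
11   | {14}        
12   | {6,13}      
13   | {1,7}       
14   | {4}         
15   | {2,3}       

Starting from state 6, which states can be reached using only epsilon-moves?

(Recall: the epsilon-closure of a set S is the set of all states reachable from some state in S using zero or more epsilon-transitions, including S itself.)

Start with {6}.
From 6 via epsilon: add 1, 12.
From 12 via epsilon: add 13.
From 13 via epsilon: add 7.
No new states can be added; the closed set is {1, 6, 7, 12, 13}.

{1, 6, 7, 12, 13}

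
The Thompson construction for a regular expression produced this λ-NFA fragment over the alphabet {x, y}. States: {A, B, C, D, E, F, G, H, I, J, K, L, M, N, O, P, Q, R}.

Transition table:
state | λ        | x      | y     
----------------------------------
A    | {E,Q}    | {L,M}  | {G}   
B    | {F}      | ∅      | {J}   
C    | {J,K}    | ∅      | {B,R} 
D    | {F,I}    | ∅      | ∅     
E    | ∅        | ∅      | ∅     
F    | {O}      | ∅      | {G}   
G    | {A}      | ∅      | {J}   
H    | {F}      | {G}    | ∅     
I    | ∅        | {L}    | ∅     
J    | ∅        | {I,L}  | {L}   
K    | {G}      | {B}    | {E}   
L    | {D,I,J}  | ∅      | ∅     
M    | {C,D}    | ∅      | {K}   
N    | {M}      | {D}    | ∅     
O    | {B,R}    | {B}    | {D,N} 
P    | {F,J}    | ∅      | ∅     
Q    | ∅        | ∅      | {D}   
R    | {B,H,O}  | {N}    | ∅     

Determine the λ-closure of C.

{A, C, E, G, J, K, Q}

Start with {C}.
From C via λ: add J, K.
From K via λ: add G.
From G via λ: add A.
From A via λ: add E, Q.
No new states can be added; the closed set is {A, C, E, G, J, K, Q}.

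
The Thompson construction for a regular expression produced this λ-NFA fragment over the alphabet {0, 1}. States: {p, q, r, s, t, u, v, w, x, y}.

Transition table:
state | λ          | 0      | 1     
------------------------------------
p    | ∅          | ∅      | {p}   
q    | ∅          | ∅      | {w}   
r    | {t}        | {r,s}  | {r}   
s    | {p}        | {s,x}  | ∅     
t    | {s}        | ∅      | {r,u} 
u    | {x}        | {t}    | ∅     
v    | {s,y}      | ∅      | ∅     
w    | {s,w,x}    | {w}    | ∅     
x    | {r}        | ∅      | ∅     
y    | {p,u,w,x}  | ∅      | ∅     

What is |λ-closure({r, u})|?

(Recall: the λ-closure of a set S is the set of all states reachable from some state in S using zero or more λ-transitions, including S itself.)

6

Start with {r, u}.
From r via λ: add t.
From u via λ: add x.
From t via λ: add s.
From s via λ: add p.
λ-closure = {p, r, s, t, u, x}, which has 6 states.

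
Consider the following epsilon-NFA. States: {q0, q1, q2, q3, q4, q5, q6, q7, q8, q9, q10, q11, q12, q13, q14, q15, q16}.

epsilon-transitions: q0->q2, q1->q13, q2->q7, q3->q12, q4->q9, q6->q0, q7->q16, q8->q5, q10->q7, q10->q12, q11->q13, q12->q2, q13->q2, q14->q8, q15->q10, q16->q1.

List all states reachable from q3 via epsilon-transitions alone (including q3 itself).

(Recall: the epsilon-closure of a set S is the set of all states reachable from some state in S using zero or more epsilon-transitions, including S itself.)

Start with {q3}.
From q3 via epsilon: add q12.
From q12 via epsilon: add q2.
From q2 via epsilon: add q7.
From q7 via epsilon: add q16.
From q16 via epsilon: add q1.
From q1 via epsilon: add q13.
No new states can be added; the closed set is {q1, q2, q3, q7, q12, q13, q16}.

{q1, q2, q3, q7, q12, q13, q16}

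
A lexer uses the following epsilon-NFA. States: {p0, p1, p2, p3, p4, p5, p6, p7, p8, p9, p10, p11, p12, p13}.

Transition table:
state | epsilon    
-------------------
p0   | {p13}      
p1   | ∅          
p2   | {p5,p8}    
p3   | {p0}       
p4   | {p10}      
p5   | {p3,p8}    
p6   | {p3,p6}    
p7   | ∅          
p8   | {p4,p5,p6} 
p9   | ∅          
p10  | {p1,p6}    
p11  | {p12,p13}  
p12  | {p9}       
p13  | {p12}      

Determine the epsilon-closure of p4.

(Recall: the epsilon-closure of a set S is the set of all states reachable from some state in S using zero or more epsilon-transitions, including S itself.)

{p0, p1, p3, p4, p6, p9, p10, p12, p13}

Start with {p4}.
From p4 via epsilon: add p10.
From p10 via epsilon: add p1, p6.
From p6 via epsilon: add p3.
From p3 via epsilon: add p0.
From p0 via epsilon: add p13.
From p13 via epsilon: add p12.
From p12 via epsilon: add p9.
No new states can be added; the closed set is {p0, p1, p3, p4, p6, p9, p10, p12, p13}.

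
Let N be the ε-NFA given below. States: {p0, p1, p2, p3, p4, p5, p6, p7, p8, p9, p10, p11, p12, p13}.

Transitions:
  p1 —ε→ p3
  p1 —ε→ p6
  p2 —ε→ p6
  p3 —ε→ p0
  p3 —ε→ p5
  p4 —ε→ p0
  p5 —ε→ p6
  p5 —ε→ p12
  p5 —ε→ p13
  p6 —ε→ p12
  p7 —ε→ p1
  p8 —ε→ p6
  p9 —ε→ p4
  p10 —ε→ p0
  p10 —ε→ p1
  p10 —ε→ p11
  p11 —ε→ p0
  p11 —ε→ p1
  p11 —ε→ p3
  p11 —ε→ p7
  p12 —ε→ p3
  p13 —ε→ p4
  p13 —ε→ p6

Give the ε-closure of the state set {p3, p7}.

Start with {p3, p7}.
From p3 via ε: add p0, p5.
From p7 via ε: add p1.
From p1 via ε: add p6.
From p5 via ε: add p12, p13.
From p13 via ε: add p4.
No new states can be added; the closed set is {p0, p1, p3, p4, p5, p6, p7, p12, p13}.

{p0, p1, p3, p4, p5, p6, p7, p12, p13}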